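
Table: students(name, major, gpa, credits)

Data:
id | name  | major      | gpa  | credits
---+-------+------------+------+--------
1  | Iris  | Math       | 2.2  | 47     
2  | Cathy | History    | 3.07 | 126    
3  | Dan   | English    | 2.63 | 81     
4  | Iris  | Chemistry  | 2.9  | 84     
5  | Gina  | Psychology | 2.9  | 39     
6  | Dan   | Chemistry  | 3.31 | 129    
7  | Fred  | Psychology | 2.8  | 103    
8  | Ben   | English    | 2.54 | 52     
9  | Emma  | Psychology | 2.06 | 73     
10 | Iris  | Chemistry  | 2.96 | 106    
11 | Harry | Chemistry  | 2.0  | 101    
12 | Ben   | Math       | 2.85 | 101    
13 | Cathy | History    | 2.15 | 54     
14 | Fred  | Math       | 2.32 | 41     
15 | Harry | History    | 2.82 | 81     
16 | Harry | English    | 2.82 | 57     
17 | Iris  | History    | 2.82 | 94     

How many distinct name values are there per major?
SELECT major, COUNT(DISTINCT name)
FROM students
GROUP BY major

Result:
  Chemistry: 3 distinct
  English: 3 distinct
  History: 3 distinct
  Math: 3 distinct
  Psychology: 3 distinct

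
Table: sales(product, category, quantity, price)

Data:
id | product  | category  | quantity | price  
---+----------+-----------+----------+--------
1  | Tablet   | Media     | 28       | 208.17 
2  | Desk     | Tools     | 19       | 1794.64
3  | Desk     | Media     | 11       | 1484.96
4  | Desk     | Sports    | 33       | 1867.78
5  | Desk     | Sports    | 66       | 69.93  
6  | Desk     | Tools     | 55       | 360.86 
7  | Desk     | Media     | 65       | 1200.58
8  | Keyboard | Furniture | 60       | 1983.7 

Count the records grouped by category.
SELECT category, COUNT(*) as count
FROM sales
GROUP BY category

Result:
  Furniture: 1
  Media: 3
  Sports: 2
  Tools: 2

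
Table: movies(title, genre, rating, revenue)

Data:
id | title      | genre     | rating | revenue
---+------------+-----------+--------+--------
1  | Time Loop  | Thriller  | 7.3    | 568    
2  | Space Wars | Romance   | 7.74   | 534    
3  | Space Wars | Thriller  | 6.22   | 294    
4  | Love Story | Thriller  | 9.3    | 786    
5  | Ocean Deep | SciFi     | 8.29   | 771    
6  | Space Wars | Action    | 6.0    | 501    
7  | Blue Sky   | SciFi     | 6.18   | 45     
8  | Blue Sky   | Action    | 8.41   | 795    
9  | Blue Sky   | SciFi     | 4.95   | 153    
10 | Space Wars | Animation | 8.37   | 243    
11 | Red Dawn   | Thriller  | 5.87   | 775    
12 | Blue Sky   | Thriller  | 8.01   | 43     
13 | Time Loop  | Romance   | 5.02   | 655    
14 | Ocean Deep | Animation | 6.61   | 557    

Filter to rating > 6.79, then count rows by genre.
SELECT genre, COUNT(*)
FROM movies
WHERE rating > 6.79
GROUP BY genre

Note: WHERE filters rows before grouping.

Result:
  Action: 1
  Animation: 1
  Romance: 1
  SciFi: 1
  Thriller: 3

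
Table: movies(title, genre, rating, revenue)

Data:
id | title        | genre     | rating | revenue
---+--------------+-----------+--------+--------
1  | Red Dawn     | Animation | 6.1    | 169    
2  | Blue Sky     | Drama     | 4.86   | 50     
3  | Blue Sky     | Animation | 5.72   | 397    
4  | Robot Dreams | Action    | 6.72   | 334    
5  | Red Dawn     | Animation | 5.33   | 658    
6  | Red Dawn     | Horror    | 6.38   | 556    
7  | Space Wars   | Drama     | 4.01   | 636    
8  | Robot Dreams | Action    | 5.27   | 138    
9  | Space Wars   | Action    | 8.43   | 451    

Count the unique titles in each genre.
SELECT genre, COUNT(DISTINCT title)
FROM movies
GROUP BY genre

Result:
  Action: 2 distinct
  Animation: 2 distinct
  Drama: 2 distinct
  Horror: 1 distinct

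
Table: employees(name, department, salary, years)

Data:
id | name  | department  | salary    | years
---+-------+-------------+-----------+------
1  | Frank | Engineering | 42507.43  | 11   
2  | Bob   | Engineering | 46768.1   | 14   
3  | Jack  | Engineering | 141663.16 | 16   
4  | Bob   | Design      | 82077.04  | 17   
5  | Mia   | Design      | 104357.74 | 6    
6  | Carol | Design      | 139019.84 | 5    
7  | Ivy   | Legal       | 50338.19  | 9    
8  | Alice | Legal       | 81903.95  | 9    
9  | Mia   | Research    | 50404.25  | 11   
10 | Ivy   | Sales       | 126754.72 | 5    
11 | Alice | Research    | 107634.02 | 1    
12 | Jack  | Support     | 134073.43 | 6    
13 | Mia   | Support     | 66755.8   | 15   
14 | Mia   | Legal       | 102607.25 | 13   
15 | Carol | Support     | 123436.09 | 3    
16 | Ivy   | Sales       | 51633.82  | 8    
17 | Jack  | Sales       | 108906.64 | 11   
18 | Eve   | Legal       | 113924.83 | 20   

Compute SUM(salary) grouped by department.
SELECT department, SUM(salary) as result
FROM employees
GROUP BY department

Result:
  Design: 325454.62
  Engineering: 230938.69
  Legal: 348774.22
  Research: 158038.27
  Sales: 287295.18
  Support: 324265.32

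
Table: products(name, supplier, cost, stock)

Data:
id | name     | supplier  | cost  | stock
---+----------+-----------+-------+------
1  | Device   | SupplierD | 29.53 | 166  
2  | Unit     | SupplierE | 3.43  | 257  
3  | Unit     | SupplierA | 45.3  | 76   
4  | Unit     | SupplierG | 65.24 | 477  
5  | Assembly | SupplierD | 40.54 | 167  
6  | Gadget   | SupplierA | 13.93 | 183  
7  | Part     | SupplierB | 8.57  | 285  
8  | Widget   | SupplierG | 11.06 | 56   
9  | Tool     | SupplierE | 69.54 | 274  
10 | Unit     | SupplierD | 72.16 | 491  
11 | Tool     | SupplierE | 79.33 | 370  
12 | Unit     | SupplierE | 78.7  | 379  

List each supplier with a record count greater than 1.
SELECT supplier, COUNT(*) as cnt
FROM products
GROUP BY supplier
HAVING COUNT(*) > 1

Result:
  SupplierA: 2
  SupplierD: 3
  SupplierE: 4
  SupplierG: 2

Note: HAVING filters groups after aggregation, WHERE filters rows before.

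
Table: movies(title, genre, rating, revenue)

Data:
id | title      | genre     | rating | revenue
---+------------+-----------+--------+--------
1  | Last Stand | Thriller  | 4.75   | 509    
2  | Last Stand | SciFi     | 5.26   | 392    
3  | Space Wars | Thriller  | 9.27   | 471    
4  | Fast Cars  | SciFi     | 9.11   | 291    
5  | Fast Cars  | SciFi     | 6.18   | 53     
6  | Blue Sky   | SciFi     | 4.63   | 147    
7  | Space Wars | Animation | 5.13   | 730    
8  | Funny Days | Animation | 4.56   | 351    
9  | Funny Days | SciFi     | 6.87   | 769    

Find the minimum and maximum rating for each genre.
SELECT genre, MIN(rating), MAX(rating)
FROM movies
GROUP BY genre

Result:
  Animation: min=4.56, max=5.13
  SciFi: min=4.63, max=9.11
  Thriller: min=4.75, max=9.27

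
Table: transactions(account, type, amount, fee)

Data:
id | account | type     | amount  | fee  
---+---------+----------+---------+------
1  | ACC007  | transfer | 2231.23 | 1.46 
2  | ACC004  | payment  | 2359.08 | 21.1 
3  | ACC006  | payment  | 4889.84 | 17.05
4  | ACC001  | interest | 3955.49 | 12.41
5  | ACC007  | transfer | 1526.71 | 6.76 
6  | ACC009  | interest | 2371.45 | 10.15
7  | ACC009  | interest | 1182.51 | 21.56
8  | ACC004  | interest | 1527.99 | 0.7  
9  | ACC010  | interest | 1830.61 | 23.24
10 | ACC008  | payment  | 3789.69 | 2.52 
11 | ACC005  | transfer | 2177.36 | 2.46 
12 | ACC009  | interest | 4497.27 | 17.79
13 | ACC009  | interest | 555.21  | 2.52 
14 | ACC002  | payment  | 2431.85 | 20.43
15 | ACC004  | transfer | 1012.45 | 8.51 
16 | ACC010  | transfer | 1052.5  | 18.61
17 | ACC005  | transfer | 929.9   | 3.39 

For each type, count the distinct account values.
SELECT type, COUNT(DISTINCT account)
FROM transactions
GROUP BY type

Result:
  interest: 4 distinct
  payment: 4 distinct
  transfer: 4 distinct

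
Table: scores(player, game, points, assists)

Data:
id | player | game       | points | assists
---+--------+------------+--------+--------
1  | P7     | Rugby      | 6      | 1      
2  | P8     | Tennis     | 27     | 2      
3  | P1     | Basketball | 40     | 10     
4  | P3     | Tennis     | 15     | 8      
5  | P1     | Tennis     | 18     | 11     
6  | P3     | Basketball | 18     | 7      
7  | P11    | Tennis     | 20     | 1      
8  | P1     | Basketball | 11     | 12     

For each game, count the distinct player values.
SELECT game, COUNT(DISTINCT player)
FROM scores
GROUP BY game

Result:
  Basketball: 2 distinct
  Rugby: 1 distinct
  Tennis: 4 distinct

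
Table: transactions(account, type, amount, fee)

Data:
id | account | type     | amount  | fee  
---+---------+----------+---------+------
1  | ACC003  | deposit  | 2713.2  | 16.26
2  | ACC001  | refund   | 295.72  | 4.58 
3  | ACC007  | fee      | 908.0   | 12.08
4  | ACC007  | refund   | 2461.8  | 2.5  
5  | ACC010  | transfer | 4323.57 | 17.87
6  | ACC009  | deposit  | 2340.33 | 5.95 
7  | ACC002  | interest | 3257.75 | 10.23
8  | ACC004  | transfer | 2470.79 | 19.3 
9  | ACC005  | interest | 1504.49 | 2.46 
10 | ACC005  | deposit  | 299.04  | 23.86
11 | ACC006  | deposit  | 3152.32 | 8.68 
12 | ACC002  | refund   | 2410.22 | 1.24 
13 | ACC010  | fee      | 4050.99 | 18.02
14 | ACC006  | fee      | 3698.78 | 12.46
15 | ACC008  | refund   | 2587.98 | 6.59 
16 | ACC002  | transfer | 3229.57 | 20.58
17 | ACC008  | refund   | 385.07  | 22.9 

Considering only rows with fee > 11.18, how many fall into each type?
SELECT type, COUNT(*)
FROM transactions
WHERE fee > 11.18
GROUP BY type

Note: WHERE filters rows before grouping.

Result:
  deposit: 2
  fee: 3
  refund: 1
  transfer: 3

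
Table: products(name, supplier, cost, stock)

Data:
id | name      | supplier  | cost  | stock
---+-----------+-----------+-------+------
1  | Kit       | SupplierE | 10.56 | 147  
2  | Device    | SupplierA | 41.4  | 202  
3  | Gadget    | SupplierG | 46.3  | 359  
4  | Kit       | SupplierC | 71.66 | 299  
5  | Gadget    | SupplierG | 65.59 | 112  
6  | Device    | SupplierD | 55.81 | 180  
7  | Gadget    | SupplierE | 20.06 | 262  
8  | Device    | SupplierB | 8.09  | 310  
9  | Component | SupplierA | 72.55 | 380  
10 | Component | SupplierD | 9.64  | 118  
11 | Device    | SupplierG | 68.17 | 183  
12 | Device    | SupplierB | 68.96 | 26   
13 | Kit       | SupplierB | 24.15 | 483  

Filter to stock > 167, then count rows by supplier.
SELECT supplier, COUNT(*)
FROM products
WHERE stock > 167
GROUP BY supplier

Note: WHERE filters rows before grouping.

Result:
  SupplierA: 2
  SupplierB: 2
  SupplierC: 1
  SupplierD: 1
  SupplierE: 1
  SupplierG: 2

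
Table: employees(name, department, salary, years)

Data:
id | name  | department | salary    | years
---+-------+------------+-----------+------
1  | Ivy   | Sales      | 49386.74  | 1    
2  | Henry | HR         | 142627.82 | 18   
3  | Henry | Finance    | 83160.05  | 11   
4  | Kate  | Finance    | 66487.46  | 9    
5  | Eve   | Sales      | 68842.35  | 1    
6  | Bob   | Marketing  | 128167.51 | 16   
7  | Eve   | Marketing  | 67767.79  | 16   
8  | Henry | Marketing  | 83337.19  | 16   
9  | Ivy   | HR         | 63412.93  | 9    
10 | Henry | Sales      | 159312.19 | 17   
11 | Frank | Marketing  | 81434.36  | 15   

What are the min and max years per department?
SELECT department, MIN(years), MAX(years)
FROM employees
GROUP BY department

Result:
  Finance: min=9, max=11
  HR: min=9, max=18
  Marketing: min=15, max=16
  Sales: min=1, max=17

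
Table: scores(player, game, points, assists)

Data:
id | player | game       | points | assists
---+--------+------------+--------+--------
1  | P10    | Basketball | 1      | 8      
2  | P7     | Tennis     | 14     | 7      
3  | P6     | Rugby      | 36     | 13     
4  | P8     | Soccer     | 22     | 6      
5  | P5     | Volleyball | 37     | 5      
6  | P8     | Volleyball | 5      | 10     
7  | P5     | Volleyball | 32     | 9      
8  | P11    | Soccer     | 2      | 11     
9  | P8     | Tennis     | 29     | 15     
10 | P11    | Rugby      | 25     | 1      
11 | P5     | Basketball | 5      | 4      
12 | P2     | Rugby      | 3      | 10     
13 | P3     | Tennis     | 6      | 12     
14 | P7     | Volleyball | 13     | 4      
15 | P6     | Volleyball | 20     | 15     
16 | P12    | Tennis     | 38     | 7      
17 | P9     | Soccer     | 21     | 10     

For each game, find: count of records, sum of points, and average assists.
SELECT game,
       COUNT(*) as cnt,
       SUM(points) as total_points,
       AVG(assists) as avg_assists
FROM scores
GROUP BY game

Result:
  Basketball: 2 records, 6 total points, 6.00 avg assists
  Rugby: 3 records, 64 total points, 8.00 avg assists
  Soccer: 3 records, 45 total points, 9.00 avg assists
  Tennis: 4 records, 87 total points, 10.25 avg assists
  Volleyball: 5 records, 107 total points, 8.60 avg assists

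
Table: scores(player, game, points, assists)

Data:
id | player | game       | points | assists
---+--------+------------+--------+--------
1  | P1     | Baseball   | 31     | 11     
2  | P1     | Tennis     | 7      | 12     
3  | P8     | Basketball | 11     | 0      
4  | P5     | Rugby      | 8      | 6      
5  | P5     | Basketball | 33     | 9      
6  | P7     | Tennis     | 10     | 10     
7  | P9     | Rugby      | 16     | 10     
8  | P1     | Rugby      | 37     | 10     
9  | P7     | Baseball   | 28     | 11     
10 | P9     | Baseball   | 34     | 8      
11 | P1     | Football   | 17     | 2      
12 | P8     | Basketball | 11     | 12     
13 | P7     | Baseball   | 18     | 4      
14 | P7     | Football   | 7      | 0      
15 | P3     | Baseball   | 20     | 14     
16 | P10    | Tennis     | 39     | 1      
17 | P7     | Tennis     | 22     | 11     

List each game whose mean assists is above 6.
SELECT game, AVG(assists)
FROM scores
GROUP BY game
HAVING AVG(assists) > 6

Result:
  Baseball: avg=9.60
  Basketball: avg=7.00
  Rugby: avg=8.67
  Tennis: avg=8.50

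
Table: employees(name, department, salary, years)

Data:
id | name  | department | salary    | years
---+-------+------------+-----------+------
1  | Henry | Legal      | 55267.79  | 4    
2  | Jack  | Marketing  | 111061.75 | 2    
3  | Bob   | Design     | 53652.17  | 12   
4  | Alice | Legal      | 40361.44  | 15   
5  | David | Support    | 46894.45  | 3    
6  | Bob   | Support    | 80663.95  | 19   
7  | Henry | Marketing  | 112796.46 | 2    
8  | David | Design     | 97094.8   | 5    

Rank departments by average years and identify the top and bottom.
SELECT department, AVG(years)
FROM employees
GROUP BY department
ORDER BY AVG(years)

All groups:
  Marketing: 2.00
  Design: 8.50
  Legal: 9.50
  Support: 11.00

Highest: Support (11.00)
Lowest: Marketing (2.00)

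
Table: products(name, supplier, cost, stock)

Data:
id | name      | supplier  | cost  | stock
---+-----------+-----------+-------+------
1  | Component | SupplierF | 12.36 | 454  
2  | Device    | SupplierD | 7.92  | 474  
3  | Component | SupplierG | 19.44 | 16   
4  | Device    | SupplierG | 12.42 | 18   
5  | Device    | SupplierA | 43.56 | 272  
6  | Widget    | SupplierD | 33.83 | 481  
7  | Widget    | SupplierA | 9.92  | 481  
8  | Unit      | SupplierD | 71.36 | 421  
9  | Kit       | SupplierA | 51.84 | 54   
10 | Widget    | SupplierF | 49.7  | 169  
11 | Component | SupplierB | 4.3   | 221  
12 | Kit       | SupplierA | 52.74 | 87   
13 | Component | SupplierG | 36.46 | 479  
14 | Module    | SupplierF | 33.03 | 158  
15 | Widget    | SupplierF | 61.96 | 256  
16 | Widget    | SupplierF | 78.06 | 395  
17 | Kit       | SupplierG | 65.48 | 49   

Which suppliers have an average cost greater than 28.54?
SELECT supplier, AVG(cost)
FROM products
GROUP BY supplier
HAVING AVG(cost) > 28.54

Result:
  SupplierA: avg=39.52
  SupplierD: avg=37.70
  SupplierF: avg=47.02
  SupplierG: avg=33.45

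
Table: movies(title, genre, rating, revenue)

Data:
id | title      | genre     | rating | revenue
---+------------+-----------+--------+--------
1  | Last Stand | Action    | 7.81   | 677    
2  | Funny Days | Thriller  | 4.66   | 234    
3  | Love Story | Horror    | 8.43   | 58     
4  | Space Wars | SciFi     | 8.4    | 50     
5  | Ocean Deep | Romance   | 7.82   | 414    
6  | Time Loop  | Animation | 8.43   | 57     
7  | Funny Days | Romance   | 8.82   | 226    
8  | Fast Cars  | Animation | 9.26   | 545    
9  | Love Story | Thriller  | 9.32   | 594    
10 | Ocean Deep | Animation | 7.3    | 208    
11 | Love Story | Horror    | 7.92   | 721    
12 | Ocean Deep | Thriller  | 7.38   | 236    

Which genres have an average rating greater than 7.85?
SELECT genre, AVG(rating)
FROM movies
GROUP BY genre
HAVING AVG(rating) > 7.85

Result:
  Animation: avg=8.33
  Horror: avg=8.18
  Romance: avg=8.32
  SciFi: avg=8.40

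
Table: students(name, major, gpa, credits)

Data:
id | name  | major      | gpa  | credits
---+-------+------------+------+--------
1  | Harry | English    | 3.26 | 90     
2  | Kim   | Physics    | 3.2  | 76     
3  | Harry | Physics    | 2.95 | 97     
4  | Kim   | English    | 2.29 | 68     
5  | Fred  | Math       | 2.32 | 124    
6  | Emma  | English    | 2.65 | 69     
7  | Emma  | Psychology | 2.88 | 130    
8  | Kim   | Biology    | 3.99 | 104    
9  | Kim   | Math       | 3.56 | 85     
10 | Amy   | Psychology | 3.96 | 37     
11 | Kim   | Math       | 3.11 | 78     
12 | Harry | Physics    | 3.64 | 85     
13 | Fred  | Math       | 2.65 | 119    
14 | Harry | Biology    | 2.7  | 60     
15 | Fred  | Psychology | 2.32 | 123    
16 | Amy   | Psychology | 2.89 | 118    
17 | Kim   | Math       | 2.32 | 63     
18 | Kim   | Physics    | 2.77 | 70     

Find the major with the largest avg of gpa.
SELECT major, AVG(gpa) as val
FROM students
GROUP BY major
ORDER BY val DESC
LIMIT 1

Result: Biology with avg(gpa) = 3.35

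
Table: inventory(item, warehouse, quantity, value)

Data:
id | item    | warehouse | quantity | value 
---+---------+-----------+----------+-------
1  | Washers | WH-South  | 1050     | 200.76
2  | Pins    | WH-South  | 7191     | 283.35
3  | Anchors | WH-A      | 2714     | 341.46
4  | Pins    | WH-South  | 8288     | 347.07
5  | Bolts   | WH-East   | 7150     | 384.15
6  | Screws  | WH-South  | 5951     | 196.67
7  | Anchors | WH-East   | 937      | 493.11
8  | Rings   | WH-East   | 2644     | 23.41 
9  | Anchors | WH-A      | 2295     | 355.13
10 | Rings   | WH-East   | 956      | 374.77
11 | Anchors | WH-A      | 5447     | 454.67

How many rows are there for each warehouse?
SELECT warehouse, COUNT(*) as count
FROM inventory
GROUP BY warehouse

Result:
  WH-A: 3
  WH-East: 4
  WH-South: 4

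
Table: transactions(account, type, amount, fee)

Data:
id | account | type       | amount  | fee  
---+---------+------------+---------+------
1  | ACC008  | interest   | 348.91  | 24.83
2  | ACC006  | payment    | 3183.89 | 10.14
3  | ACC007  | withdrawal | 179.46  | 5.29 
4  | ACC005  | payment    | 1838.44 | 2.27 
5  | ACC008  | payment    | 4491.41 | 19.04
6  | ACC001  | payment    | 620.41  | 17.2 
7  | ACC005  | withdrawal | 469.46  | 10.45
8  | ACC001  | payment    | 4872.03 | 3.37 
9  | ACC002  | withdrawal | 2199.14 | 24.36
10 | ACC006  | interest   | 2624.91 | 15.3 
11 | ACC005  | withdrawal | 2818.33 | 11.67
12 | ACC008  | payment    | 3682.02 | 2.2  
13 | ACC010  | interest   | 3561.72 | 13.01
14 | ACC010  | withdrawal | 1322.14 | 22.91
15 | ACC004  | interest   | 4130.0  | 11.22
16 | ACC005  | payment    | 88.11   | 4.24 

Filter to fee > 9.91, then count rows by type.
SELECT type, COUNT(*)
FROM transactions
WHERE fee > 9.91
GROUP BY type

Note: WHERE filters rows before grouping.

Result:
  interest: 4
  payment: 3
  withdrawal: 4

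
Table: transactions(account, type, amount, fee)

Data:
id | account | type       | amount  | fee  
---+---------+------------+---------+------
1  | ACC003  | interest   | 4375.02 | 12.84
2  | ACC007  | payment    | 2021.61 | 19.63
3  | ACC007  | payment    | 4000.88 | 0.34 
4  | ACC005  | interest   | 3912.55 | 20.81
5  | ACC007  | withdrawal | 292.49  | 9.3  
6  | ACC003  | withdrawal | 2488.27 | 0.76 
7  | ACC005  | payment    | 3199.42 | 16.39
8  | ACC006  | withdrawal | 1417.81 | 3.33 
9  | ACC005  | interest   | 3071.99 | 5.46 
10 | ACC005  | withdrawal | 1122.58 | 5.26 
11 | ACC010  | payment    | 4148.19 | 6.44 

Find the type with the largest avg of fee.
SELECT type, AVG(fee) as val
FROM transactions
GROUP BY type
ORDER BY val DESC
LIMIT 1

Result: interest with avg(fee) = 13.04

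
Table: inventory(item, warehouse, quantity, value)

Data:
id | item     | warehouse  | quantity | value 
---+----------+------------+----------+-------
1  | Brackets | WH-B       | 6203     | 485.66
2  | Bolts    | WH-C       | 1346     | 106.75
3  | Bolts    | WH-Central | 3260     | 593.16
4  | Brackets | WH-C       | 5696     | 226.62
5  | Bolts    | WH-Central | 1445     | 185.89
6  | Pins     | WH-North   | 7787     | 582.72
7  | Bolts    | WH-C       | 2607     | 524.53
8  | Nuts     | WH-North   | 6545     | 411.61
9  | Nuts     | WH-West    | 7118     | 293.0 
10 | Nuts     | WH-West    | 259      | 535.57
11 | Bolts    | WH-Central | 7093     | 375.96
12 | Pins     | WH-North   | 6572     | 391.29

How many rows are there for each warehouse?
SELECT warehouse, COUNT(*) as count
FROM inventory
GROUP BY warehouse

Result:
  WH-B: 1
  WH-C: 3
  WH-Central: 3
  WH-North: 3
  WH-West: 2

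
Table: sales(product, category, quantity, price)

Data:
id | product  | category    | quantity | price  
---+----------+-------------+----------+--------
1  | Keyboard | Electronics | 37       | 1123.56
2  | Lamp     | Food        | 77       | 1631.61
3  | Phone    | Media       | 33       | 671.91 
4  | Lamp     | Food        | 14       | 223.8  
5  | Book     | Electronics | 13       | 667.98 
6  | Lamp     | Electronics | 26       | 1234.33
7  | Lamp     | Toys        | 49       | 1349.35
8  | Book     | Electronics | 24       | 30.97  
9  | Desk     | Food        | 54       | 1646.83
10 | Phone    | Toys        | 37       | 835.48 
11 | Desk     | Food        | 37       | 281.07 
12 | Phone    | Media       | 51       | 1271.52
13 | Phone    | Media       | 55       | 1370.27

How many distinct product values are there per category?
SELECT category, COUNT(DISTINCT product)
FROM sales
GROUP BY category

Result:
  Electronics: 3 distinct
  Food: 2 distinct
  Media: 1 distinct
  Toys: 2 distinct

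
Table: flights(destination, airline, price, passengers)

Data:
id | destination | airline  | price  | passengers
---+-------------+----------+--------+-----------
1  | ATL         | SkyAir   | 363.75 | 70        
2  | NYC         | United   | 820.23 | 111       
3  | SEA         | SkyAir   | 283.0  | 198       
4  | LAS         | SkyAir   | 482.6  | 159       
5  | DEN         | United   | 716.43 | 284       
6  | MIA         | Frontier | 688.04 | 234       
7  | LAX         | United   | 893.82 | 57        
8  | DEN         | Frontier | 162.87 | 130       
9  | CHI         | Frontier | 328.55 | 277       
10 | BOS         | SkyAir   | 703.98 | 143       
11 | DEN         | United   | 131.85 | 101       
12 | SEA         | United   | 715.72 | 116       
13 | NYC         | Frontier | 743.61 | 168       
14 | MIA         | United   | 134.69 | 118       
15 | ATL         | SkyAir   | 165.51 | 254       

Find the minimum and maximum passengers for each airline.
SELECT airline, MIN(passengers), MAX(passengers)
FROM flights
GROUP BY airline

Result:
  Frontier: min=130, max=277
  SkyAir: min=70, max=254
  United: min=57, max=284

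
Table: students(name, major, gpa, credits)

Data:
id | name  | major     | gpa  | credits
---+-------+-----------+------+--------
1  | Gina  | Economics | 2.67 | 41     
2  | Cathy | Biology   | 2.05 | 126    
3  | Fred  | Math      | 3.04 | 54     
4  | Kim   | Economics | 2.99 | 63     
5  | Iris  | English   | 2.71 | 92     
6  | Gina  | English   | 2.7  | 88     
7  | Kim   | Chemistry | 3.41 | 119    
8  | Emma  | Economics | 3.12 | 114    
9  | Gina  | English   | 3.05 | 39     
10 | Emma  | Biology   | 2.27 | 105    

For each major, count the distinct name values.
SELECT major, COUNT(DISTINCT name)
FROM students
GROUP BY major

Result:
  Biology: 2 distinct
  Chemistry: 1 distinct
  Economics: 3 distinct
  English: 2 distinct
  Math: 1 distinct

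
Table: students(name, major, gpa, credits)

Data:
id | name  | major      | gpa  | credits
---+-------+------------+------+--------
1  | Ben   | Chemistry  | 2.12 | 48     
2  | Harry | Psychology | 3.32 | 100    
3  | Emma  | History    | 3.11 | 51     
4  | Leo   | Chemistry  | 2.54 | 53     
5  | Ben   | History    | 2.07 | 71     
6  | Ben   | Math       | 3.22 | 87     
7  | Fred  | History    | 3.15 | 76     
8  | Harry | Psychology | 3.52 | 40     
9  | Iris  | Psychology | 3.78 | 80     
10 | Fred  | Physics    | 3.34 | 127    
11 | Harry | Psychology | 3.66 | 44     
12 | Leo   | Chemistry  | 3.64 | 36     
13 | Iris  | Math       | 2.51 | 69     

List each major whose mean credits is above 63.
SELECT major, AVG(credits)
FROM students
GROUP BY major
HAVING AVG(credits) > 63

Result:
  History: avg=66.00
  Math: avg=78.00
  Physics: avg=127.00
  Psychology: avg=66.00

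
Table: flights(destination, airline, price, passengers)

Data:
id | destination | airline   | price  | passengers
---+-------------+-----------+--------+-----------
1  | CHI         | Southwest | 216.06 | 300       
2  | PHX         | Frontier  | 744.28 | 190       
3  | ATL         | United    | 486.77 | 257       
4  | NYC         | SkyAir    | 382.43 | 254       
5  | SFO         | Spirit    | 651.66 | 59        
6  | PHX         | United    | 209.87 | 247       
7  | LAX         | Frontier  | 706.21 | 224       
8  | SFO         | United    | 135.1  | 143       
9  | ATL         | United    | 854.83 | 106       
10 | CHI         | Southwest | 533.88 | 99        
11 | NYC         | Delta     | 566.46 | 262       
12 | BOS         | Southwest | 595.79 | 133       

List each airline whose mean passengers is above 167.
SELECT airline, AVG(passengers)
FROM flights
GROUP BY airline
HAVING AVG(passengers) > 167

Result:
  Delta: avg=262.00
  Frontier: avg=207.00
  SkyAir: avg=254.00
  Southwest: avg=177.33
  United: avg=188.25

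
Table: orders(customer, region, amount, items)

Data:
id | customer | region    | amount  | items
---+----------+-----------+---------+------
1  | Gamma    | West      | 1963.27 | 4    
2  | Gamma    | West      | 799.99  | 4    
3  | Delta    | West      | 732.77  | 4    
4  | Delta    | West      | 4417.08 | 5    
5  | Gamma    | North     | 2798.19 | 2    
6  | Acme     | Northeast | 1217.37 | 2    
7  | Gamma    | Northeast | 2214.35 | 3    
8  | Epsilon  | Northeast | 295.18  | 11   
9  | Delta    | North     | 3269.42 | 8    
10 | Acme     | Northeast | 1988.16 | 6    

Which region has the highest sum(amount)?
SELECT region, SUM(amount) as val
FROM orders
GROUP BY region
ORDER BY val DESC
LIMIT 1

Result: West with sum(amount) = 7913.11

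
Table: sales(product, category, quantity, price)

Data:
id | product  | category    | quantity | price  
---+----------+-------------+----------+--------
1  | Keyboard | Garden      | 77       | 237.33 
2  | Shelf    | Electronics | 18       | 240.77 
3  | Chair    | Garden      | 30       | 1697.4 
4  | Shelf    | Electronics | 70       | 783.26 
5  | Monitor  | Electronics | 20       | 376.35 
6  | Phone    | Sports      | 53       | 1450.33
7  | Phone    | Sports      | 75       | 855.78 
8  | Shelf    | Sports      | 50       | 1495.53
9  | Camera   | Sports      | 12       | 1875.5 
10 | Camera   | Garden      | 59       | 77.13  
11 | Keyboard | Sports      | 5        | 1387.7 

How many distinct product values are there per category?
SELECT category, COUNT(DISTINCT product)
FROM sales
GROUP BY category

Result:
  Electronics: 2 distinct
  Garden: 3 distinct
  Sports: 4 distinct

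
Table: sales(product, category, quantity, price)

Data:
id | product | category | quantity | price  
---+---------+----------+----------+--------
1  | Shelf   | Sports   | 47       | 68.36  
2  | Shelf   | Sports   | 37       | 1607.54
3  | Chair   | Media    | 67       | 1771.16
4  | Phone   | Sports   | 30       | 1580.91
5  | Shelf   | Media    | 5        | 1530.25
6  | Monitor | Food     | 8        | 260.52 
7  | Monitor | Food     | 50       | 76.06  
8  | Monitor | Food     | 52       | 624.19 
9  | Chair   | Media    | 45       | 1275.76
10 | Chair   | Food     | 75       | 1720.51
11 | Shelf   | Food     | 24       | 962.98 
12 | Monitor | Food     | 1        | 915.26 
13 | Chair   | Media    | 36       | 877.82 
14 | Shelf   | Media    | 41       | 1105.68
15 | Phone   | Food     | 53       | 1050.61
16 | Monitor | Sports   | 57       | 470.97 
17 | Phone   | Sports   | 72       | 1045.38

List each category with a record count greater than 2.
SELECT category, COUNT(*) as cnt
FROM sales
GROUP BY category
HAVING COUNT(*) > 2

Result:
  Food: 7
  Media: 5
  Sports: 5

Note: HAVING filters groups after aggregation, WHERE filters rows before.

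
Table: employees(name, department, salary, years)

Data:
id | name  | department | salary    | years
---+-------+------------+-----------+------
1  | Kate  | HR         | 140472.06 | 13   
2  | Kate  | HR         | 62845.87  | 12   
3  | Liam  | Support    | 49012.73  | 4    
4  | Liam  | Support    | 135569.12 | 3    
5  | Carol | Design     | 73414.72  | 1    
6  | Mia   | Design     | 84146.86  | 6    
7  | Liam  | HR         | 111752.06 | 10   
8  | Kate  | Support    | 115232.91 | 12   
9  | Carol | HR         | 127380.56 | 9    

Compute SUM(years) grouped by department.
SELECT department, SUM(years) as result
FROM employees
GROUP BY department

Result:
  Design: 7
  HR: 44
  Support: 19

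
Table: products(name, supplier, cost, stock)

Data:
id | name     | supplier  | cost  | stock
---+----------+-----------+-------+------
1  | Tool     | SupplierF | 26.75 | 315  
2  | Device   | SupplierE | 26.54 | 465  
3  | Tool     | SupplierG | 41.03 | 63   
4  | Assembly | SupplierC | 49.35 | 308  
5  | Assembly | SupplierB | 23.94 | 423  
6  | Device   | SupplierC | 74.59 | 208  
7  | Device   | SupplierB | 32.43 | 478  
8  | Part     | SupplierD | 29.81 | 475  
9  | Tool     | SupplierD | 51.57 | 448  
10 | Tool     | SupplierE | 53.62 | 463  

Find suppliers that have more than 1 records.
SELECT supplier, COUNT(*) as cnt
FROM products
GROUP BY supplier
HAVING COUNT(*) > 1

Result:
  SupplierB: 2
  SupplierC: 2
  SupplierD: 2
  SupplierE: 2

Note: HAVING filters groups after aggregation, WHERE filters rows before.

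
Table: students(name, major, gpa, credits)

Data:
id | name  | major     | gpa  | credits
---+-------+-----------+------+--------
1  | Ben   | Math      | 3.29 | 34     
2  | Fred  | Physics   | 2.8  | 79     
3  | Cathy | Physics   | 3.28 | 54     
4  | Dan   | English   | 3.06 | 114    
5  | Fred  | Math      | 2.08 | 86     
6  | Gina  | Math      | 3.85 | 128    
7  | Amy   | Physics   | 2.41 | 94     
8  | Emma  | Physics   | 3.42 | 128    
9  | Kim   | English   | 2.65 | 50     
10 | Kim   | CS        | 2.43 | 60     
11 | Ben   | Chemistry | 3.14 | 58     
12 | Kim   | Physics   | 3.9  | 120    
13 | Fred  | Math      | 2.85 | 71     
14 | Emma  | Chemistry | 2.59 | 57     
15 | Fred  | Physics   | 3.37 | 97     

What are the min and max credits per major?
SELECT major, MIN(credits), MAX(credits)
FROM students
GROUP BY major

Result:
  CS: min=60, max=60
  Chemistry: min=57, max=58
  English: min=50, max=114
  Math: min=34, max=128
  Physics: min=54, max=128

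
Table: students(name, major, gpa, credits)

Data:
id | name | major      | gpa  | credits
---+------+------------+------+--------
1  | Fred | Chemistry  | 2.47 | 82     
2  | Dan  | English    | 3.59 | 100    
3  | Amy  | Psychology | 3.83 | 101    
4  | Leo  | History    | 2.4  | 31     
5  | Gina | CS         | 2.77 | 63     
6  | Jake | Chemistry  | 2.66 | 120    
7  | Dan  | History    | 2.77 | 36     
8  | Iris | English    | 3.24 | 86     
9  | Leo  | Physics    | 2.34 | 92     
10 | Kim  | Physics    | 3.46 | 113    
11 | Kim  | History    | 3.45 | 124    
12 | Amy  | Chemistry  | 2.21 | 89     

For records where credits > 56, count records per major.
SELECT major, COUNT(*)
FROM students
WHERE credits > 56
GROUP BY major

Note: WHERE filters rows before grouping.

Result:
  CS: 1
  Chemistry: 3
  English: 2
  History: 1
  Physics: 2
  Psychology: 1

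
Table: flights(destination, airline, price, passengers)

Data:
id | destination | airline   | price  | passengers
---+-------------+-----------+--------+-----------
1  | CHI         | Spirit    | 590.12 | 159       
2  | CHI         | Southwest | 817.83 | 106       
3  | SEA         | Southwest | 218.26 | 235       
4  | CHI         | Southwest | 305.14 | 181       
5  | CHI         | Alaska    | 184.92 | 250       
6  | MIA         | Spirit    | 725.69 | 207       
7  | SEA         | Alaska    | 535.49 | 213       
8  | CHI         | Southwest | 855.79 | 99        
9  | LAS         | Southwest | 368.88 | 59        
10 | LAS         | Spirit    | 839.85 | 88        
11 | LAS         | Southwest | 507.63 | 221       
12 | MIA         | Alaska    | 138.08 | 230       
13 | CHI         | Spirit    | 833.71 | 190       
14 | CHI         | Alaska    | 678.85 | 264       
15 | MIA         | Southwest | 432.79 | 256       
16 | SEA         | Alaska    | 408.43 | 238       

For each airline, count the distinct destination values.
SELECT airline, COUNT(DISTINCT destination)
FROM flights
GROUP BY airline

Result:
  Alaska: 3 distinct
  Southwest: 4 distinct
  Spirit: 3 distinct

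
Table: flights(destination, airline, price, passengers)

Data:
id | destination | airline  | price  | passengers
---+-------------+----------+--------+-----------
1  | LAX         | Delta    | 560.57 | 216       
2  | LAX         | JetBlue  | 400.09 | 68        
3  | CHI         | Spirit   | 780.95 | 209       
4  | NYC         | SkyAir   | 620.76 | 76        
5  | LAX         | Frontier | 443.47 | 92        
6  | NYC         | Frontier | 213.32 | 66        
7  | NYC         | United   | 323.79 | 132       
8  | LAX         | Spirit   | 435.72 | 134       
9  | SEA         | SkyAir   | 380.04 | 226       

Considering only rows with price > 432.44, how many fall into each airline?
SELECT airline, COUNT(*)
FROM flights
WHERE price > 432.44
GROUP BY airline

Note: WHERE filters rows before grouping.

Result:
  Delta: 1
  Frontier: 1
  SkyAir: 1
  Spirit: 2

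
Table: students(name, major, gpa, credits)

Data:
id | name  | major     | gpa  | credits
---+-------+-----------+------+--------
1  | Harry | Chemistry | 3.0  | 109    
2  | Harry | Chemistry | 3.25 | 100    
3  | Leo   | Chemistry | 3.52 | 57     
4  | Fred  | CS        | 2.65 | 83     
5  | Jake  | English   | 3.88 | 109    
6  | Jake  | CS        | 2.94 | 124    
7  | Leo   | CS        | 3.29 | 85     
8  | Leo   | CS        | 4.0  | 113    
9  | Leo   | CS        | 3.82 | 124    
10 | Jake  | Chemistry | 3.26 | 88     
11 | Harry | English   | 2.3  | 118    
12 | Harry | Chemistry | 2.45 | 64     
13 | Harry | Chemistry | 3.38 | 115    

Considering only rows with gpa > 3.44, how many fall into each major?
SELECT major, COUNT(*)
FROM students
WHERE gpa > 3.44
GROUP BY major

Note: WHERE filters rows before grouping.

Result:
  CS: 2
  Chemistry: 1
  English: 1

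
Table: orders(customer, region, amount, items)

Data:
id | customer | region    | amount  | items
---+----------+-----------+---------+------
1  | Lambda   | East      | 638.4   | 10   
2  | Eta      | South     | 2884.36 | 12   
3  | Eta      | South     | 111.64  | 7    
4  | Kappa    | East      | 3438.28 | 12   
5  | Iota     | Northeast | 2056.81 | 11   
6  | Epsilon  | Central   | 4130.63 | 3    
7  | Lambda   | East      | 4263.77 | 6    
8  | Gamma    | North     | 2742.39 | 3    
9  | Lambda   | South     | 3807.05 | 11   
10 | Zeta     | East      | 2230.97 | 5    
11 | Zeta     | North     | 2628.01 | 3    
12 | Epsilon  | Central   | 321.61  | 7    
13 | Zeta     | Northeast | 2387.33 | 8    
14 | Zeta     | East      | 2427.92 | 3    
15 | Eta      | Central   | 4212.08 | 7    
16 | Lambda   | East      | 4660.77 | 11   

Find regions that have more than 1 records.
SELECT region, COUNT(*) as cnt
FROM orders
GROUP BY region
HAVING COUNT(*) > 1

Result:
  Central: 3
  East: 6
  North: 2
  Northeast: 2
  South: 3

Note: HAVING filters groups after aggregation, WHERE filters rows before.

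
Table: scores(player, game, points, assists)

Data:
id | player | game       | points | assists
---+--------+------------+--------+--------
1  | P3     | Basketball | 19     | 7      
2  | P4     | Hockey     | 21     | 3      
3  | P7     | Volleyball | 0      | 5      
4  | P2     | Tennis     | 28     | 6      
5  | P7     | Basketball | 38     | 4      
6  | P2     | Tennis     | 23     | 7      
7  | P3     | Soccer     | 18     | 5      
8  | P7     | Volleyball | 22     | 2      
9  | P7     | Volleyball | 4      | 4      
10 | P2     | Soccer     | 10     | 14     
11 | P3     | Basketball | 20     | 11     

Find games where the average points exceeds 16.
SELECT game, AVG(points)
FROM scores
GROUP BY game
HAVING AVG(points) > 16

Result:
  Basketball: avg=25.67
  Hockey: avg=21.00
  Tennis: avg=25.50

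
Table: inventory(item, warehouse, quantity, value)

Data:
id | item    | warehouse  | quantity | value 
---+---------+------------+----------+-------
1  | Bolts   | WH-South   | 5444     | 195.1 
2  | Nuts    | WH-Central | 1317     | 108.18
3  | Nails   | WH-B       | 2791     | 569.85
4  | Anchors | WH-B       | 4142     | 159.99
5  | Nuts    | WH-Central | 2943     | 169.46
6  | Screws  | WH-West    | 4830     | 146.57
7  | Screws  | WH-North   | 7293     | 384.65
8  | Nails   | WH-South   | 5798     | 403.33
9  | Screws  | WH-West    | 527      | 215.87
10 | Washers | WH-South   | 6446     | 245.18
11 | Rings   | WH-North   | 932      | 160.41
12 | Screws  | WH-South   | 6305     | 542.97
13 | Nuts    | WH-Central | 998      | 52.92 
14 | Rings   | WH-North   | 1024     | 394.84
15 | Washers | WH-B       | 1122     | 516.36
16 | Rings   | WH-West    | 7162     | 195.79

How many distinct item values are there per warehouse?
SELECT warehouse, COUNT(DISTINCT item)
FROM inventory
GROUP BY warehouse

Result:
  WH-B: 3 distinct
  WH-Central: 1 distinct
  WH-North: 2 distinct
  WH-South: 4 distinct
  WH-West: 2 distinct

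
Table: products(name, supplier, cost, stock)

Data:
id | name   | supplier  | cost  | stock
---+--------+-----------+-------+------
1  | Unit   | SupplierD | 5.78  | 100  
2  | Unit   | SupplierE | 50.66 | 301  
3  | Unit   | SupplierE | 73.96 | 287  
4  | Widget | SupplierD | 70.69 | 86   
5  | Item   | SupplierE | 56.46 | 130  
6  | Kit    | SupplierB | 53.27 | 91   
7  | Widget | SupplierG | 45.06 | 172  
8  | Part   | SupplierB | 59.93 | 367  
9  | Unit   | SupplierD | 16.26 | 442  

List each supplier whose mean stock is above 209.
SELECT supplier, AVG(stock)
FROM products
GROUP BY supplier
HAVING AVG(stock) > 209

Result:
  SupplierB: avg=229.00
  SupplierD: avg=209.33
  SupplierE: avg=239.33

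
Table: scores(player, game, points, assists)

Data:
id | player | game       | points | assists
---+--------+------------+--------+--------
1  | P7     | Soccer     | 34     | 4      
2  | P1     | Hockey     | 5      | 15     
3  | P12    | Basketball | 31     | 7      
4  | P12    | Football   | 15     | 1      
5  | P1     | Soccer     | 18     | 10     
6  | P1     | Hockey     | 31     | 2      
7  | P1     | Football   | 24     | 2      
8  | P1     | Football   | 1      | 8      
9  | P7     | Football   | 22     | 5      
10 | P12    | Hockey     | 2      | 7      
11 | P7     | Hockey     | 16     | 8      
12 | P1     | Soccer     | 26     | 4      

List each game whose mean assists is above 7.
SELECT game, AVG(assists)
FROM scores
GROUP BY game
HAVING AVG(assists) > 7

Result:
  Hockey: avg=8.00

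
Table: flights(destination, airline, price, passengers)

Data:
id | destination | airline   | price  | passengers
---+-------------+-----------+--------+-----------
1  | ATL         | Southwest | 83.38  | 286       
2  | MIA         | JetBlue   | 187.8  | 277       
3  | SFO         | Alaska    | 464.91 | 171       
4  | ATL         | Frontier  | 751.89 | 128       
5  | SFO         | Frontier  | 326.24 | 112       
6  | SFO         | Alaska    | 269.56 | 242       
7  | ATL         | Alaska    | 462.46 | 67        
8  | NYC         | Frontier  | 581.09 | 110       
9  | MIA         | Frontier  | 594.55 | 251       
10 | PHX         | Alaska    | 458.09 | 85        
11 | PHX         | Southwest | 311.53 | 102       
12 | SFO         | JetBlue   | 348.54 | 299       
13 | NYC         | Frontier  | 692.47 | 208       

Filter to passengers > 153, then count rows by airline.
SELECT airline, COUNT(*)
FROM flights
WHERE passengers > 153
GROUP BY airline

Note: WHERE filters rows before grouping.

Result:
  Alaska: 2
  Frontier: 2
  JetBlue: 2
  Southwest: 1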